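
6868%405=388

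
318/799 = 318/799 = 0.40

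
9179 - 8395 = 784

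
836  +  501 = 1337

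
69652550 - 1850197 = 67802353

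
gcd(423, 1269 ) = 423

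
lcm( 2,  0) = 0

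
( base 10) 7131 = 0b1101111011011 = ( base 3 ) 100210010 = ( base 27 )9l3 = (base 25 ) ba6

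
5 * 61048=305240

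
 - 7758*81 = -628398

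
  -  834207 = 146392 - 980599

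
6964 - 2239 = 4725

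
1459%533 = 393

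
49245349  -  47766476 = 1478873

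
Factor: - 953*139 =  - 139^1*953^1 = - 132467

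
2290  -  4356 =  - 2066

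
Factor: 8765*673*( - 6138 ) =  - 2^1 * 3^2*5^1*11^1*31^1 * 673^1 * 1753^1 = - 36207110610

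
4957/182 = 27+43/182 = 27.24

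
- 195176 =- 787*248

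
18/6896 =9/3448 = 0.00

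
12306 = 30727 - 18421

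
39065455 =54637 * 715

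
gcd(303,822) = 3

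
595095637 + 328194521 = 923290158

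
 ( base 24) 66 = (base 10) 150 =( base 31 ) 4q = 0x96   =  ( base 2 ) 10010110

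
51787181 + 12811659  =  64598840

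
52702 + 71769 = 124471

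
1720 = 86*20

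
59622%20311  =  19000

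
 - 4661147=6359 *( - 733) 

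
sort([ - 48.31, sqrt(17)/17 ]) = [ - 48.31,sqrt( 17)/17]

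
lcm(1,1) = 1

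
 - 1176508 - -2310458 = 1133950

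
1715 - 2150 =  - 435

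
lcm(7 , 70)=70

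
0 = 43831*0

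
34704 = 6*5784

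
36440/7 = 5205 + 5/7 = 5205.71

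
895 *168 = 150360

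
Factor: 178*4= 712=2^3*89^1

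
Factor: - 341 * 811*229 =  - 63330179 = -11^1*31^1*229^1 * 811^1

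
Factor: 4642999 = 4642999^1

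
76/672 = 19/168 = 0.11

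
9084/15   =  3028/5= 605.60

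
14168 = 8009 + 6159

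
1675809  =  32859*51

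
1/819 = 1/819 = 0.00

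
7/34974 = 7/34974 = 0.00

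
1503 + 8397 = 9900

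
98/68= 49/34 = 1.44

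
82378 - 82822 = - 444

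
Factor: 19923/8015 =87/35 = 3^1*5^(-1) *7^( - 1) * 29^1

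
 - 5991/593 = - 11+532/593 = -10.10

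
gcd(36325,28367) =1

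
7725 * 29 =224025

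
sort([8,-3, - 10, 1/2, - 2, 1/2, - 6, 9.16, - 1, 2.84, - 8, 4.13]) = [ -10, - 8, - 6, - 3, -2, - 1,1/2, 1/2 , 2.84,4.13,8,9.16]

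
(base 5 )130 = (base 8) 50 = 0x28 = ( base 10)40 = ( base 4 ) 220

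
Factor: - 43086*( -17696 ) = 2^6*3^1 * 7^1*43^1*79^1*167^1 = 762449856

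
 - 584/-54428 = 146/13607 = 0.01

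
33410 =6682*5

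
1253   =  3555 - 2302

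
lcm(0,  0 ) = 0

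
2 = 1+1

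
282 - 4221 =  - 3939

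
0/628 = 0 = 0.00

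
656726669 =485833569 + 170893100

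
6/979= 6/979 = 0.01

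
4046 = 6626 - 2580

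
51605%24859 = 1887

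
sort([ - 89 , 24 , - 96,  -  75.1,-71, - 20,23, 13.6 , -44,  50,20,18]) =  [ - 96, - 89, - 75.1, - 71,- 44, - 20,13.6,18, 20,23,24, 50 ] 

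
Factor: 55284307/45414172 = 2^( - 2 )*13^1*197^1*2473^( - 1 )*4591^( - 1)*21587^1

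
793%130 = 13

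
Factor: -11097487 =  - 59^1*239^1 *787^1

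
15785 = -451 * ( - 35)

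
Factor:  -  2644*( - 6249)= 16522356 = 2^2*3^1 * 661^1*2083^1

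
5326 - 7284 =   -  1958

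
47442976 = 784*60514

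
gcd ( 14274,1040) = 26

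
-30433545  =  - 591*51495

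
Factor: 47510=2^1* 5^1*4751^1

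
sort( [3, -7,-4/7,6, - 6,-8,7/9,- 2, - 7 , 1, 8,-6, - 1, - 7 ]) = [ - 8,  -  7,-7,  -  7, - 6, - 6, - 2,- 1, - 4/7,7/9, 1,3,6,8]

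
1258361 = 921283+337078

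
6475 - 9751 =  - 3276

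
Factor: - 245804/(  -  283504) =2^( - 2)*47^( - 1)*163^1 = 163/188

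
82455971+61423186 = 143879157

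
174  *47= 8178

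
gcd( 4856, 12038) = 2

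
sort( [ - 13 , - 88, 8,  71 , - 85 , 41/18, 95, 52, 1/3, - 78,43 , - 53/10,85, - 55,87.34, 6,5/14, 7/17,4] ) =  [ - 88, - 85, - 78, - 55 , - 13, - 53/10, 1/3,5/14,7/17,41/18 , 4 , 6,8 , 43,52, 71, 85, 87.34, 95] 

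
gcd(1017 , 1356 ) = 339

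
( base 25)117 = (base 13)3b7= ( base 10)657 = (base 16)291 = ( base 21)1A6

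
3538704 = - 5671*( - 624)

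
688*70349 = 48400112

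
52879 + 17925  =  70804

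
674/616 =1  +  29/308 =1.09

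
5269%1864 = 1541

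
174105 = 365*477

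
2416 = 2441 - 25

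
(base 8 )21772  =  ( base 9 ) 13563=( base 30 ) a70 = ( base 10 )9210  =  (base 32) 8vq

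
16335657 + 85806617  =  102142274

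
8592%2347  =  1551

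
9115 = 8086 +1029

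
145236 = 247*588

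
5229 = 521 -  - 4708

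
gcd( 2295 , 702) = 27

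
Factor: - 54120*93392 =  - 2^7*3^1*5^1* 11^1*13^1*41^1 * 449^1 = - 5054375040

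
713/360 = 713/360 = 1.98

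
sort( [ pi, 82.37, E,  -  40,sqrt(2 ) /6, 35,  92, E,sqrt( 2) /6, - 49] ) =[ -49, - 40,sqrt ( 2 ) /6, sqrt(2)/6,E,E,pi,35,82.37 , 92]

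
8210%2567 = 509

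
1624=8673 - 7049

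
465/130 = 93/26 = 3.58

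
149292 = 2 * 74646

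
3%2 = 1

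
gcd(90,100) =10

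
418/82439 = 418/82439=0.01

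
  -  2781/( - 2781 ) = 1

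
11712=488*24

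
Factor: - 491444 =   -  2^2*122861^1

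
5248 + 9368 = 14616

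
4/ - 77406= -2/38703= -  0.00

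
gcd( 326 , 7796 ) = 2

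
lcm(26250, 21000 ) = 105000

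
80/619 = 80/619  =  0.13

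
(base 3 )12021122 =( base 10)3851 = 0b111100001011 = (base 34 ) 3b9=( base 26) 5I3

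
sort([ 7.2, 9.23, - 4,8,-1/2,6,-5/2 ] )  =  [  -  4,- 5/2, - 1/2, 6, 7.2 , 8, 9.23 ]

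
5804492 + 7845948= 13650440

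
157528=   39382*4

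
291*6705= 1951155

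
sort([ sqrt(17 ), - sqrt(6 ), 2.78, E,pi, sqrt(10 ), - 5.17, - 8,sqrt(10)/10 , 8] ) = [ - 8, - 5.17, - sqrt(6), sqrt(10 )/10, E,2.78 , pi, sqrt(10 ), sqrt(17),8 ]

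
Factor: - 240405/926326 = -2^(-1 )*3^1*5^1*11^1*19^( - 2) * 31^1*47^1*1283^( - 1)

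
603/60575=603/60575 = 0.01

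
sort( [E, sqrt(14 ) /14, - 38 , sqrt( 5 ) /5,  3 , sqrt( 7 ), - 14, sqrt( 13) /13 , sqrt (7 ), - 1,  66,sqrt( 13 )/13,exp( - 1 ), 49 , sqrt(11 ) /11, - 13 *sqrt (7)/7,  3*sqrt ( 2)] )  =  [ - 38, - 14,-13*sqrt( 7 ) /7,  -  1,  sqrt( 14 ) /14, sqrt( 13 )/13,sqrt( 13 ) /13 , sqrt(11)/11, exp( - 1),  sqrt( 5)/5,sqrt(  7) , sqrt( 7 ),E, 3,3*sqrt (2),49,66 ] 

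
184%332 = 184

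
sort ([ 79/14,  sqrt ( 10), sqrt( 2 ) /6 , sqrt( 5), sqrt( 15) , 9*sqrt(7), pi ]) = [ sqrt ( 2 )/6, sqrt(5 ), pi,  sqrt( 10),sqrt( 15 ),79/14,9*sqrt( 7)]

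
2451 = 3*817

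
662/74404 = 331/37202 = 0.01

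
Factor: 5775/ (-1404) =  - 1925/468 = - 2^( - 2) * 3^( - 2 )*5^2*7^1*11^1 * 13^( - 1)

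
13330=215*62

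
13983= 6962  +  7021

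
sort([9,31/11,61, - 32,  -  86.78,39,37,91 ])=[ - 86.78, - 32,31/11, 9,37 , 39,61,91]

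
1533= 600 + 933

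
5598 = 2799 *2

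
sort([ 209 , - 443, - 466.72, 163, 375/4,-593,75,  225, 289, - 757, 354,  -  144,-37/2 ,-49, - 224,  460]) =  [-757, - 593,-466.72 , - 443, - 224,-144,-49,-37/2,  75, 375/4, 163, 209, 225,289, 354, 460 ] 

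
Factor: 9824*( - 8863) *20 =-1741402240= - 2^7 * 5^1*307^1*8863^1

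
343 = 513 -170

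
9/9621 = 1/1069= 0.00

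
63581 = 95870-32289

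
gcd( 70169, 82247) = 11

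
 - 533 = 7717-8250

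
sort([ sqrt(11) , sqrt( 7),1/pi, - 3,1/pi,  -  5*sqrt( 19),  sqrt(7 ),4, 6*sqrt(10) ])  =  [ - 5*sqrt( 19), - 3,1/pi,1/pi,sqrt( 7), sqrt( 7) , sqrt(11 ), 4, 6 * sqrt( 10) ] 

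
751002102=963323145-212321043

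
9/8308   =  9/8308 = 0.00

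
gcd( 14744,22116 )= 7372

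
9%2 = 1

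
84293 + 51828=136121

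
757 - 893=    - 136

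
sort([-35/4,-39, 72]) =[ - 39, - 35/4, 72]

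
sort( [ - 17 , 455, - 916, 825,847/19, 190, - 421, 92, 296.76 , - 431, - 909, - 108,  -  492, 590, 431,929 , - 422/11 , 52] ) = [ - 916, - 909, - 492,-431, - 421, - 108, - 422/11,  -  17, 847/19, 52, 92, 190,  296.76 , 431  ,  455, 590, 825,929]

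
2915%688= 163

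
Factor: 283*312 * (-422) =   -  37260912 = -2^4*3^1*13^1*211^1*283^1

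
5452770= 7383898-1931128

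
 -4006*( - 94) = 376564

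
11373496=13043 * 872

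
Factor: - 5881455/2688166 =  - 2^( - 1 )*3^2*5^1*13^( - 1)*103391^ ( - 1 )*130699^1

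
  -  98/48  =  -49/24 = -2.04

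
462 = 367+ 95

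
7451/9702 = 7451/9702= 0.77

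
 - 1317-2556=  - 3873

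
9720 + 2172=11892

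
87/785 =87/785 = 0.11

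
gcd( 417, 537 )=3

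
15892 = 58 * 274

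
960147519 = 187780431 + 772367088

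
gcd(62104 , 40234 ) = 2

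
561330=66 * 8505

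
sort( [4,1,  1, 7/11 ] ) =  [7/11, 1, 1,4 ] 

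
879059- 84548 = 794511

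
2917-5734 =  - 2817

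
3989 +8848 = 12837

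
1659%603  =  453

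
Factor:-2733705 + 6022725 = 3289020 = 2^2 * 3^1*5^1*7^1*41^1*191^1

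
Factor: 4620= 2^2*3^1*5^1*7^1*11^1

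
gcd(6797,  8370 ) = 1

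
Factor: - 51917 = -193^1*269^1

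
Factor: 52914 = 2^1*3^1*8819^1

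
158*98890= 15624620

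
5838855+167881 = 6006736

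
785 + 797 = 1582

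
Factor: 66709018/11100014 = 17^( - 1 )*137^( - 1 ) * 2383^( - 1)*33354509^1 = 33354509/5550007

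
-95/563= -95/563 = - 0.17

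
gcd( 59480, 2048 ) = 8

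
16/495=16/495 = 0.03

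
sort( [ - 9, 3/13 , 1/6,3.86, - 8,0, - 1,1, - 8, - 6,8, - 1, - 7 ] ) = [ -9, - 8, - 8, - 7 ,- 6 ,-1,-1,0, 1/6,3/13,1,3.86,  8]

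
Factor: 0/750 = 0^1 = 0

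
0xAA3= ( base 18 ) 875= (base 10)2723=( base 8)5243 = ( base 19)7a6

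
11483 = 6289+5194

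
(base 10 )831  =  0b1100111111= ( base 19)25e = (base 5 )11311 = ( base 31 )qp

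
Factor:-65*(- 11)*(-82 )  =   - 58630  =  - 2^1*5^1*11^1*13^1*41^1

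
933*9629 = 8983857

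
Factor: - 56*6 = -2^4 *3^1*7^1 = - 336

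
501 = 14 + 487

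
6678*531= 3546018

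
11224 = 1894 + 9330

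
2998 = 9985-6987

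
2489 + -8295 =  - 5806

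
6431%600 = 431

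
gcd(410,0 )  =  410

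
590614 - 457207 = 133407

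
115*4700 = 540500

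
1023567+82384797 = 83408364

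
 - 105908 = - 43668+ -62240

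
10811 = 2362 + 8449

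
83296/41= 83296/41=2031.61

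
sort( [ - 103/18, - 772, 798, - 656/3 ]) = [ - 772, - 656/3, - 103/18, 798 ] 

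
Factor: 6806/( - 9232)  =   - 3403/4616 = -2^ (-3 )*41^1*83^1 *577^(- 1)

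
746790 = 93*8030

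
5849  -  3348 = 2501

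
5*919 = 4595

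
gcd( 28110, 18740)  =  9370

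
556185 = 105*5297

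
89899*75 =6742425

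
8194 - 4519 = 3675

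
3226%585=301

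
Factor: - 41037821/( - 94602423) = 3^( - 1)*11^1*1627^1 * 2293^1 * 31534141^ ( - 1) 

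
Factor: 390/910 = 3/7 = 3^1*7^ ( - 1)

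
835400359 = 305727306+529673053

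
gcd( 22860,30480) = 7620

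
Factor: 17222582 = 2^1*13^1*662407^1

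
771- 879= - 108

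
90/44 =45/22 =2.05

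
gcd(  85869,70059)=3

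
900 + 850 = 1750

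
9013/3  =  9013/3= 3004.33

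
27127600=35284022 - 8156422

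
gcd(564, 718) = 2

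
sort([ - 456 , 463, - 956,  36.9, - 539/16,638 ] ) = [  -  956,-456, - 539/16, 36.9 , 463, 638 ] 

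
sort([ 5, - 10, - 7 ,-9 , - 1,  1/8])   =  [ - 10 , - 9, - 7, - 1, 1/8,5] 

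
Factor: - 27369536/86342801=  - 2^6*191^1*2239^1*6197^( - 1 )*13933^( - 1 ) 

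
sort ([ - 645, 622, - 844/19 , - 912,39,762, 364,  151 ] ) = [ - 912, - 645, - 844/19, 39, 151,364,622, 762 ]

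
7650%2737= 2176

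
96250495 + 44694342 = 140944837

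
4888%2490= 2398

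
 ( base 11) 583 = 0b1010111000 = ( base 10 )696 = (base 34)kg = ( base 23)176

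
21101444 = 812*25987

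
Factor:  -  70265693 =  - 251^1*271^1*1033^1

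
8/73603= 8/73603 = 0.00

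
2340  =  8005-5665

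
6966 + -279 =6687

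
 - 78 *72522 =-5656716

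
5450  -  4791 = 659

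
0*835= 0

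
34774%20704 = 14070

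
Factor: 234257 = 73^1*3209^1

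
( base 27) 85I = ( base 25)9ea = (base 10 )5985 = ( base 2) 1011101100001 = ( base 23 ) b75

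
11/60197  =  11/60197 =0.00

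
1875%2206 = 1875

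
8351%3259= 1833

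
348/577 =348/577 = 0.60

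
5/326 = 5/326 = 0.02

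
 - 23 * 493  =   - 11339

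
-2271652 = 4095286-6366938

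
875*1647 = 1441125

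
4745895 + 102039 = 4847934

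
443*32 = 14176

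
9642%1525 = 492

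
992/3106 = 496/1553 = 0.32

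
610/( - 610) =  - 1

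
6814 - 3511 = 3303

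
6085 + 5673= 11758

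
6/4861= 6/4861 = 0.00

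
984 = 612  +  372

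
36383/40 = 909 + 23/40 = 909.58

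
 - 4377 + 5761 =1384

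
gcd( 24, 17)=1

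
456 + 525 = 981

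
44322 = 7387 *6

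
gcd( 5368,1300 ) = 4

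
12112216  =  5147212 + 6965004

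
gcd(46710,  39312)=54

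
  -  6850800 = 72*(  -  95150 )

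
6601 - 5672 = 929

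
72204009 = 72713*993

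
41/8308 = 41/8308 = 0.00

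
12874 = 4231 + 8643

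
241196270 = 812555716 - 571359446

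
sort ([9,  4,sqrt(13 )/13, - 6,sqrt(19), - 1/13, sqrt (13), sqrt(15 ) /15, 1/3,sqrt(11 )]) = [ - 6, - 1/13,sqrt(15)/15, sqrt( 13 ) /13,1/3, sqrt(11),sqrt(13),4,  sqrt( 19),9 ] 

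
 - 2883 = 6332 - 9215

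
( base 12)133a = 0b100010011110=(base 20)5a6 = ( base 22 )4c6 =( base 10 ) 2206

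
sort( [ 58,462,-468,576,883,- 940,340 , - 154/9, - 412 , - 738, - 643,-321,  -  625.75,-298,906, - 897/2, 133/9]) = [ - 940 , - 738, - 643 ,  -  625.75, - 468 , - 897/2,-412, - 321,  -  298, - 154/9,133/9,58,340, 462, 576,883, 906]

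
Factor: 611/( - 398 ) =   -  2^( - 1)*13^1*47^1*199^( - 1)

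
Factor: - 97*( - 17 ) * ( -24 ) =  - 2^3 * 3^1*17^1 * 97^1 = - 39576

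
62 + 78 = 140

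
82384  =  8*10298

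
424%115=79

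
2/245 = 2/245  =  0.01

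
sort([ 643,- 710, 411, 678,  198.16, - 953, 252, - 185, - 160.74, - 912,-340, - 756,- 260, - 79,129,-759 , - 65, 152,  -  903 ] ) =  [ - 953, - 912, - 903,-759, - 756, - 710, - 340, - 260, - 185, - 160.74,  -  79, - 65, 129, 152, 198.16, 252,411, 643, 678]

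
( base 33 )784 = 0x1ed3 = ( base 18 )1667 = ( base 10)7891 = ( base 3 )101211021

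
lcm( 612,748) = 6732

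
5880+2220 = 8100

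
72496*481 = 34870576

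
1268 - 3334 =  - 2066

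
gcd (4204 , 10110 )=2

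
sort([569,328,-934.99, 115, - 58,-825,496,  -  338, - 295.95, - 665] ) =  [-934.99,-825, -665,-338, - 295.95,-58, 115, 328, 496, 569 ] 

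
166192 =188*884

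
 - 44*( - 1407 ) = 61908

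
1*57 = 57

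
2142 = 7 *306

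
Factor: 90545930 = 2^1*5^1*89^1*101737^1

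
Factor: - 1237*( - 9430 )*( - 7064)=-2^4*5^1*23^1*41^1*883^1 * 1237^1 = -82400924240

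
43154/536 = 21577/268 = 80.51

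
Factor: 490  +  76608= 77098 = 2^1*7^1 * 5507^1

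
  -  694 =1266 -1960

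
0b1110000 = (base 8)160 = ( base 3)11011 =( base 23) 4K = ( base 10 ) 112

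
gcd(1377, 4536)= 81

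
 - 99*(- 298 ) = 29502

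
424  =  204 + 220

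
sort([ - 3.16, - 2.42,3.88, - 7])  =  [  -  7,- 3.16, - 2.42,3.88 ] 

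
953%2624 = 953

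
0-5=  - 5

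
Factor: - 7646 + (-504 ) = -2^1 * 5^2*163^1  =  - 8150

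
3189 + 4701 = 7890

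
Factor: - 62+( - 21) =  - 83^1 = - 83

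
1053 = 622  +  431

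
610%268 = 74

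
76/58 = 38/29 = 1.31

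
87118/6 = 43559/3 = 14519.67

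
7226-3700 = 3526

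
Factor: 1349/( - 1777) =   -  19^1*71^1*1777^( - 1 )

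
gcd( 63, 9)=9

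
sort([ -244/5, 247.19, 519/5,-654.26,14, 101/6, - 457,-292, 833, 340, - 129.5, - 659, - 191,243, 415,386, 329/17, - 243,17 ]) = [-659, - 654.26, - 457, - 292, - 243,-191, - 129.5, - 244/5,  14,101/6,  17, 329/17, 519/5, 243, 247.19,340,386, 415, 833 ] 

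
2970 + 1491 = 4461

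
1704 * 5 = 8520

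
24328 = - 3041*(-8)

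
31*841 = 26071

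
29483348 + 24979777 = 54463125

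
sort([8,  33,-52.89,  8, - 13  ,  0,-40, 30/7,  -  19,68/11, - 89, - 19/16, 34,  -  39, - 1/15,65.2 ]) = [ - 89, - 52.89,-40, - 39,  -  19, - 13,-19/16,-1/15, 0,30/7 , 68/11,8, 8, 33 , 34, 65.2]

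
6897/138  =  2299/46 = 49.98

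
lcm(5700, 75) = 5700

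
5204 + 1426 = 6630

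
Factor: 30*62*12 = 2^4*3^2*5^1*31^1 = 22320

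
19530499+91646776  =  111177275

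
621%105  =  96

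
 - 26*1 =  - 26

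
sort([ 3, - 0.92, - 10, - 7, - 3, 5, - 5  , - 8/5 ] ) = [-10,-7,- 5, - 3, - 8/5, - 0.92,3, 5] 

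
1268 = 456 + 812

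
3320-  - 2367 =5687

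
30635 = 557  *55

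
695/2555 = 139/511= 0.27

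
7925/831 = 7925/831 = 9.54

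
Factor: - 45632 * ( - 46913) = 2^6*23^1*31^1*43^1*1091^1 = 2140734016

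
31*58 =1798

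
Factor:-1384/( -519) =8/3= 2^3* 3^( - 1)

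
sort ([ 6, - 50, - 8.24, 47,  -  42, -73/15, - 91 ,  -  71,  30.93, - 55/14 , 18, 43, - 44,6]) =[  -  91, - 71,  -  50, - 44, - 42, - 8.24,-73/15,  -  55/14 , 6 , 6,18, 30.93, 43,  47]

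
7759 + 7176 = 14935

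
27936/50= 13968/25 = 558.72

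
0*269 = 0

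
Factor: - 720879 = -3^1 * 19^1*12647^1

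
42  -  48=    - 6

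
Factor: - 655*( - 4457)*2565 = 3^3 *5^2*19^1 * 131^1*4457^1 = 7488094275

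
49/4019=49/4019=0.01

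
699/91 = 699/91 = 7.68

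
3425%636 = 245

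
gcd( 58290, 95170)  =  10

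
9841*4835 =47581235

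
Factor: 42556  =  2^2 * 10639^1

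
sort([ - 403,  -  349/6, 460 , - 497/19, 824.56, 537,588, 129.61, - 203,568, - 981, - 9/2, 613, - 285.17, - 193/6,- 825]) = [ - 981, - 825, - 403, - 285.17, - 203, -349/6 , - 193/6, - 497/19 ,-9/2, 129.61 , 460,537, 568,588, 613 , 824.56 ]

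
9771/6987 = 3257/2329 = 1.40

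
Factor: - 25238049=- 3^1 * 8412683^1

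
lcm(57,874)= 2622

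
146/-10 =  - 15 + 2/5= -14.60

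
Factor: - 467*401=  - 401^1*467^1 = - 187267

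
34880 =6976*5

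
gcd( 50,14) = 2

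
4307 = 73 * 59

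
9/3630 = 3/1210= 0.00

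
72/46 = 36/23=1.57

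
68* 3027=205836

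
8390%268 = 82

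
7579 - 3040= 4539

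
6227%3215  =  3012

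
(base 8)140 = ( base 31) 33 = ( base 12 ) 80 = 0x60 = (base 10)96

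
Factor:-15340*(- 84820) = 2^4*5^2*13^1*59^1*4241^1 = 1301138800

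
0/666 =0 =0.00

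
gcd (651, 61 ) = 1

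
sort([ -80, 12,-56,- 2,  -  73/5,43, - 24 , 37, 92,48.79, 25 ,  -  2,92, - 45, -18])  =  [ - 80,-56, -45, - 24,-18,-73/5, - 2, -2, 12, 25,37, 43, 48.79,92 , 92 ] 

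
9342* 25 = 233550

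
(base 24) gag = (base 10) 9472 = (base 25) F3M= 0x2500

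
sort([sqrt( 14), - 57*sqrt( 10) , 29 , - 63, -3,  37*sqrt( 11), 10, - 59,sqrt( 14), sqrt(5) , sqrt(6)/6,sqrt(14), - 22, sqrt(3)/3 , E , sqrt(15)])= [ - 57*sqrt( 10), - 63, - 59, - 22 , - 3,sqrt(6 ) /6, sqrt (3)/3, sqrt( 5),E, sqrt( 14) , sqrt (14 ),sqrt(14),sqrt( 15) , 10,29,37*sqrt(11)]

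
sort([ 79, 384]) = [ 79, 384]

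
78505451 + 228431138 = 306936589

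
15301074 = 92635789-77334715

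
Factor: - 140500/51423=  - 500/183 = - 2^2*3^( - 1 )*5^3*61^( - 1)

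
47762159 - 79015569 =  - 31253410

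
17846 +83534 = 101380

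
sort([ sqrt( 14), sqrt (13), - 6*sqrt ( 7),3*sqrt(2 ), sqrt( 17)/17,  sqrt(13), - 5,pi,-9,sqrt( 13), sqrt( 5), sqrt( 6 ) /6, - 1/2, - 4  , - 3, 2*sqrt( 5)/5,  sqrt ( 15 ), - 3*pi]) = [  -  6*sqrt( 7), - 3*pi, - 9, - 5, - 4 , - 3,-1/2,sqrt( 17 )/17, sqrt ( 6 )/6, 2*sqrt( 5) /5, sqrt( 5 ), pi, sqrt ( 13), sqrt( 13),sqrt(13 ),  sqrt(14 ),sqrt(15 ), 3*sqrt( 2)] 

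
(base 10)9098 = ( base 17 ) 1e83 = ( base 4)2032022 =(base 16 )238A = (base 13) 41ab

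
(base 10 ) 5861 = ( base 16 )16E5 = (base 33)5CK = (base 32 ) 5n5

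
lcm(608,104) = 7904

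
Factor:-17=-17^1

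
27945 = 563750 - 535805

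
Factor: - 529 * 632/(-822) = 167164/411 = 2^2 * 3^(- 1) * 23^2*79^1 * 137^ ( -1)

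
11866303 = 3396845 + 8469458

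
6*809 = 4854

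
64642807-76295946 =-11653139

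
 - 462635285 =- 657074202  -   - 194438917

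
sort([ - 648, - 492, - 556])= [-648, - 556,-492 ] 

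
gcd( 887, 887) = 887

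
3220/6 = 536 + 2/3=536.67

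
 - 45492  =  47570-93062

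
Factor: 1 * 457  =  457=457^1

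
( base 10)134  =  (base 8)206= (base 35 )3T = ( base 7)251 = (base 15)8e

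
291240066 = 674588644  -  383348578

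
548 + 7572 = 8120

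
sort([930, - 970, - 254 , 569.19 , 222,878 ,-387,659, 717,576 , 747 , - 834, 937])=[-970, - 834, - 387 , - 254,222, 569.19, 576,  659,717, 747,878 , 930 , 937 ]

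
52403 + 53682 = 106085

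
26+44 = 70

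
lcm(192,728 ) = 17472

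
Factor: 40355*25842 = 1042853910 = 2^1*3^1*5^1*7^1*59^1* 73^1* 1153^1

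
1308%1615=1308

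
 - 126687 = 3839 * (-33 ) 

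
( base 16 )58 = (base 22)40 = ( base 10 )88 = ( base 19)4C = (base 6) 224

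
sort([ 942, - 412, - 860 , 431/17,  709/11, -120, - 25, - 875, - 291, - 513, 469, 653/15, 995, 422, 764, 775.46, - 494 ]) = [ - 875,-860, - 513,-494,  -  412, - 291, - 120, - 25,431/17, 653/15,709/11, 422, 469, 764,775.46, 942,995]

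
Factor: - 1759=-1759^1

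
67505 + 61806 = 129311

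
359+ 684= 1043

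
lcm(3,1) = 3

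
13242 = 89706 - 76464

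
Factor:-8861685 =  -3^1*5^1*7^1*37^1 * 2281^1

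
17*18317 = 311389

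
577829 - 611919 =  - 34090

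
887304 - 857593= 29711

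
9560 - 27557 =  - 17997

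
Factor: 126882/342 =371 = 7^1*53^1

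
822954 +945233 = 1768187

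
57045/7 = 8149 + 2/7=8149.29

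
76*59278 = 4505128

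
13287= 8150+5137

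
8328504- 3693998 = 4634506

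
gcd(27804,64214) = 662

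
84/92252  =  21/23063 = 0.00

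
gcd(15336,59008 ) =8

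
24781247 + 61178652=85959899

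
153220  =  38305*4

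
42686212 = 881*48452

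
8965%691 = 673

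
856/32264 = 107/4033 = 0.03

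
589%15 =4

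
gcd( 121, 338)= 1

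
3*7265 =21795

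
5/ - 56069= - 5/56069 = - 0.00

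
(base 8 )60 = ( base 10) 48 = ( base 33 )1f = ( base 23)22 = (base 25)1n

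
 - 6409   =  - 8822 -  - 2413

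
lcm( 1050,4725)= 9450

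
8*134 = 1072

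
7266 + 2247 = 9513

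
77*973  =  74921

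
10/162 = 5/81 = 0.06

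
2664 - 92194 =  - 89530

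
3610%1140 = 190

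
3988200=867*4600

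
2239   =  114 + 2125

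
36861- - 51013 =87874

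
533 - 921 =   -  388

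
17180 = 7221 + 9959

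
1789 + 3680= 5469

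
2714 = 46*59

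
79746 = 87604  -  7858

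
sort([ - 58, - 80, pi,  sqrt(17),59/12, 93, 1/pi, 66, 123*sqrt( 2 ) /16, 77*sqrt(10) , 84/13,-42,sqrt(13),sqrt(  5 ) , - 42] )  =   [  -  80, - 58,  -  42,  -  42 , 1/pi,sqrt(5),pi,sqrt( 13), sqrt( 17 ) , 59/12, 84/13,123*sqrt( 2) /16,66, 93 , 77*sqrt( 10) ]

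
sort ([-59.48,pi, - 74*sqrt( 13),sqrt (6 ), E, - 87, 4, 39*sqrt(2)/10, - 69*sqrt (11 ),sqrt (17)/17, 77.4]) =[ - 74*  sqrt(13 ), - 69*sqrt(11 ), - 87, - 59.48,sqrt(17) /17,sqrt(6 ),E, pi, 4 , 39*sqrt(2)/10 , 77.4 ] 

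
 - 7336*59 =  - 432824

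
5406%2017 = 1372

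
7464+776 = 8240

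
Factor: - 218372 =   -  2^2*7^1*11^1*709^1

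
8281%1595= 306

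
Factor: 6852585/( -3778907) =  - 3^1*5^1 * 11^( -1) * 37^1*83^( - 1)*4139^( - 1 )*12347^1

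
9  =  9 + 0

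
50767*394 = 20002198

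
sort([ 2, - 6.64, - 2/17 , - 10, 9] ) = [ - 10, - 6.64,  -  2/17,2,9 ]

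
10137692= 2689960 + 7447732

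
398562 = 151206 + 247356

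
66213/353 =187  +  202/353 = 187.57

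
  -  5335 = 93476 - 98811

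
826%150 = 76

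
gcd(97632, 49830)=6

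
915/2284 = 915/2284 = 0.40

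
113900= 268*425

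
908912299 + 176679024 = 1085591323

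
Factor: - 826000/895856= - 5^3*7^1*13^(- 1)*73^(- 1 ) = - 875/949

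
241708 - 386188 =-144480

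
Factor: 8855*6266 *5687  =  315545640410=2^1*5^1*7^1 * 11^3 * 13^1*23^1*47^1*241^1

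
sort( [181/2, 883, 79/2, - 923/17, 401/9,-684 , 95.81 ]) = [-684,  -  923/17, 79/2, 401/9, 181/2,95.81,883 ] 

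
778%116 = 82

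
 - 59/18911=-59/18911   =  - 0.00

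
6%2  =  0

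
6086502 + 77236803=83323305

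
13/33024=13/33024 = 0.00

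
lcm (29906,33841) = 1285958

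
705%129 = 60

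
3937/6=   3937/6  =  656.17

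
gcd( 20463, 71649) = 57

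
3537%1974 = 1563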